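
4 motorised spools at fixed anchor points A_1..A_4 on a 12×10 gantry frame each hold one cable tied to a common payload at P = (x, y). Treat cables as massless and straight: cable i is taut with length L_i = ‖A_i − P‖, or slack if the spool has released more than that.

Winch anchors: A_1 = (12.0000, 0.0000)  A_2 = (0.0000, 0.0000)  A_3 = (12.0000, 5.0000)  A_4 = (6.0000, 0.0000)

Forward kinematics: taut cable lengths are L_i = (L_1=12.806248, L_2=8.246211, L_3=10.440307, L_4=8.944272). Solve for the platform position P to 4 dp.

each cable: (A_i−P)·(A_i−P) = L_i²; let k_i = ‖A_i‖²−L_i²
k_1 = 144.0000+0.0000−164.0000 = -20.0000
row 1: 24.0000x + 0.0000y = 48.0000  (k_2=-68.0000)
row 2: 0.0000x − 10.0000y = -80.0000  (k_3=60.0000)
row 3: 12.0000x + 0.0000y = 24.0000  (k_4=-44.0000)
Cramer on rows 1–2 → x = 2.0000, y = 8.0000
check cable 4: ‖A_4−P‖² = 80.0000 ≈ L_4² = 80.0000 ✓

(2.0000, 8.0000)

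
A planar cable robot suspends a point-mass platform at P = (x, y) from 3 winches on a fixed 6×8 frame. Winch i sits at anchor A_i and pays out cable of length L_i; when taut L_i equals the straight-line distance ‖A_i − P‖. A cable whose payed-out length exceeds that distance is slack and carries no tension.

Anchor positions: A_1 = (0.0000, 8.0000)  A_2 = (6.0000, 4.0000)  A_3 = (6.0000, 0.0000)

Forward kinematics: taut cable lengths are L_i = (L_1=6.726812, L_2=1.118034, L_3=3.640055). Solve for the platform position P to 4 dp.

(5.0000, 3.5000)

circle eqns → linear via eq_j − eq_1; set q_j = A_j·A_j − L_j²
q_1 = 0.0000+64.0000−45.2500 = 18.7500
-12.0000·x + 8.0000·y = q_1−q_2 = -32.0000
-12.0000·x + 16.0000·y = q_1−q_3 = -4.0000
solve first two rows → x=5.0000, y=3.5000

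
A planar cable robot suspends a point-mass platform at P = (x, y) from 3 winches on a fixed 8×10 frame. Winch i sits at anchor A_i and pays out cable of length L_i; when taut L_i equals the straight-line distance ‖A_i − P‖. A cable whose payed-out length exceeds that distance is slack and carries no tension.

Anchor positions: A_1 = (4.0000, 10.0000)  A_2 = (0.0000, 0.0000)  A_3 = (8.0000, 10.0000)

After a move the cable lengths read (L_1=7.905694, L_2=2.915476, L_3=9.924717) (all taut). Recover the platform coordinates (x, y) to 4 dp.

(1.5000, 2.5000)

circle eqns → linear via eq_j − eq_1; set q_j = A_j·A_j − L_j²
q_1 = 16.0000+100.0000−62.5000 = 53.5000
8.0000·x + 20.0000·y = q_1−q_2 = 62.0000
-8.0000·x + 0.0000·y = q_1−q_3 = -12.0000
solve first two rows → x=1.5000, y=2.5000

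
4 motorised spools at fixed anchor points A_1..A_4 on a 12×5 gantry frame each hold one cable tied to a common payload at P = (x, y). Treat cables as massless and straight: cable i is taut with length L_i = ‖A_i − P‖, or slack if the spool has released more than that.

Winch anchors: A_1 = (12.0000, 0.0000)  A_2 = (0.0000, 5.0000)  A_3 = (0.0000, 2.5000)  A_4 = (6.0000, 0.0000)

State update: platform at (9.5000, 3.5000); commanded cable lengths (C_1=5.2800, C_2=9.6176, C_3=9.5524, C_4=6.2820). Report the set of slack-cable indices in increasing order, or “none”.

1, 4

cable 1: √((2.5000)²+(-3.5000)²)=4.3012, C_1=5.2800: slack
cable 2: √((-9.5000)²+(1.5000)²)=9.6177, C_2=9.6176: taut
cable 3: √((-9.5000)²+(-1.0000)²)=9.5525, C_3=9.5524: taut
cable 4: √((-3.5000)²+(-3.5000)²)=4.9497, C_4=6.2820: slack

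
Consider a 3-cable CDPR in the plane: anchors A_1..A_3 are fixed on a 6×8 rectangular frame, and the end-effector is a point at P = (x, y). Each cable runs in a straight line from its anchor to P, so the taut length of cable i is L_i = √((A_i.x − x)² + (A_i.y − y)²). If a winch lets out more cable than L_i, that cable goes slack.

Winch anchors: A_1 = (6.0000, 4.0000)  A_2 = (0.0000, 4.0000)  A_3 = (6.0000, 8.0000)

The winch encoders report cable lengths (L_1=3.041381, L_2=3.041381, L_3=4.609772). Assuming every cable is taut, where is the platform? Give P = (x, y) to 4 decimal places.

(3.0000, 4.5000)

expand ‖A_i−P‖²=L_i² and subtract eq 1 (c_i ≔ ‖A_i‖²−L_i²)
c_1 = 36.0000+16.0000−9.2500 = 42.7500
eq1−eq2 → [12.0000  0.0000]·P = 36.0000
eq1−eq3 → [0.0000  -8.0000]·P = -36.0000
2×2 solve → P = (3.0000, 4.5000)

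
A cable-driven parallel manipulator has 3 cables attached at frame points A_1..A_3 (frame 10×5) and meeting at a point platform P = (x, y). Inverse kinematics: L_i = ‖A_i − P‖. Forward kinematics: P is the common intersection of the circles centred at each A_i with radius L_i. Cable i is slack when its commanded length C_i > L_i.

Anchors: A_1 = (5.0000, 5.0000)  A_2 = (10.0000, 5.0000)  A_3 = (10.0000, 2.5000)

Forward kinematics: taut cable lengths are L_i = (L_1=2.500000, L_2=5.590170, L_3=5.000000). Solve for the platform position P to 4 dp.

(5.0000, 2.5000)

circle eqns → linear via eq_j − eq_1; set q_j = A_j·A_j − L_j²
q_1 = 25.0000+25.0000−6.2500 = 43.7500
-10.0000·x + 0.0000·y = q_1−q_2 = -50.0000
-10.0000·x + 5.0000·y = q_1−q_3 = -37.5000
solve first two rows → x=5.0000, y=2.5000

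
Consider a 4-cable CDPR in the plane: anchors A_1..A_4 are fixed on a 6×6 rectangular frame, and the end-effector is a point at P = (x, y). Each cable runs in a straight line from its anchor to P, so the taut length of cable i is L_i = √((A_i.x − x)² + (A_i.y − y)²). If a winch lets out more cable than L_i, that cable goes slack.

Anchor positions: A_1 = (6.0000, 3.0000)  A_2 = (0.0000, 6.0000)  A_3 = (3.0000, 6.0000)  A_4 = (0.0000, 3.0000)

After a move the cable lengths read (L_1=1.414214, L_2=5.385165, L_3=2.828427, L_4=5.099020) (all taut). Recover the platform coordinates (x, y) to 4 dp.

each cable: (A_i−P)·(A_i−P) = L_i²; let c_i = ‖A_i‖²−L_i²
c_1 = 36.0000+9.0000−2.0000 = 43.0000
row 1: 12.0000x − 6.0000y = 36.0000  (c_2=7.0000)
row 2: 6.0000x − 6.0000y = 6.0000  (c_3=37.0000)
row 3: 12.0000x + 0.0000y = 60.0000  (c_4=-17.0000)
Cramer on rows 1–2 → x = 5.0000, y = 4.0000
check cable 4: ‖A_4−P‖² = 26.0000 ≈ L_4² = 26.0000 ✓

(5.0000, 4.0000)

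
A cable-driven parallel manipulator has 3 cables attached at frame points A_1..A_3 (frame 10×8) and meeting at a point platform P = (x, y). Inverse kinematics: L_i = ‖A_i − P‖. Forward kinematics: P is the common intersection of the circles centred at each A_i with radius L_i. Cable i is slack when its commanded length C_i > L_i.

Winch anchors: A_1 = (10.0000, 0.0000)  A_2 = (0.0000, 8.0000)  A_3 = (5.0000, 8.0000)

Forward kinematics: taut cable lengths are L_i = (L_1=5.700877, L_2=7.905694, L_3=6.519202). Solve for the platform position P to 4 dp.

each cable: (A_i−P)·(A_i−P) = L_i²; let q_i = ‖A_i‖²−L_i²
q_1 = 100.0000+0.0000−32.5000 = 67.5000
row 1: 20.0000x − 16.0000y = 66.0000  (q_2=1.5000)
row 2: 10.0000x − 16.0000y = 21.0000  (q_3=46.5000)
Cramer on rows 1–2 → x = 4.5000, y = 1.5000

(4.5000, 1.5000)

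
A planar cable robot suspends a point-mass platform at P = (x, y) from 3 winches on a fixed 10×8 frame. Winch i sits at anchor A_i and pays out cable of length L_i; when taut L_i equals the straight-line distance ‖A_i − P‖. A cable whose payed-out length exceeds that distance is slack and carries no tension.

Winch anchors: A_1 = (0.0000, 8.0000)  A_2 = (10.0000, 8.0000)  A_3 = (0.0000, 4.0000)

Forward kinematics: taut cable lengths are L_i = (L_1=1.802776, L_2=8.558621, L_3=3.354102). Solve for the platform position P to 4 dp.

each cable: (A_i−P)·(A_i−P) = L_i²; let q_i = ‖A_i‖²−L_i²
q_1 = 0.0000+64.0000−3.2500 = 60.7500
row 1: -20.0000x + 0.0000y = -30.0000  (q_2=90.7500)
row 2: 0.0000x + 8.0000y = 56.0000  (q_3=4.7500)
Cramer on rows 1–2 → x = 1.5000, y = 7.0000

(1.5000, 7.0000)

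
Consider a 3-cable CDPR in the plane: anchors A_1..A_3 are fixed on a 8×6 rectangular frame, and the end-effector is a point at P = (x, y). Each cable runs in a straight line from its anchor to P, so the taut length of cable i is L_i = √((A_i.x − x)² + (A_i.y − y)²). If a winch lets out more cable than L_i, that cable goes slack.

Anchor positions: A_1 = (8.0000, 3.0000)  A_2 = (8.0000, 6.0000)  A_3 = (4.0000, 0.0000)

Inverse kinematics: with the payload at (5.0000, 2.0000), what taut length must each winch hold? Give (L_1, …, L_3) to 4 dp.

(3.1623, 5.0000, 2.2361)

L_1 = √((8.0000−5.0000)² + (3.0000−2.0000)²) = 3.1623
L_2 = √((8.0000−5.0000)² + (6.0000−2.0000)²) = 5.0000
L_3 = √((4.0000−5.0000)² + (0.0000−2.0000)²) = 2.2361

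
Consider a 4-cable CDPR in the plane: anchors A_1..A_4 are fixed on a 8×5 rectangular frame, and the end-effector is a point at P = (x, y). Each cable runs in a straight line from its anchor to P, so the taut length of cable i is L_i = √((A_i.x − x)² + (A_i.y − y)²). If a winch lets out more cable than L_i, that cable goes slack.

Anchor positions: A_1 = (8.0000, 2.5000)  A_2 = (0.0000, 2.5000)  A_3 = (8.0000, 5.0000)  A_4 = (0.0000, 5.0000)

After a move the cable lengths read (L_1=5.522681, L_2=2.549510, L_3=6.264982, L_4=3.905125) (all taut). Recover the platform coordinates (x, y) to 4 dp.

expand ‖A_i−P‖²=L_i² and subtract eq 1 (q_i ≔ ‖A_i‖²−L_i²)
q_1 = 64.0000+6.2500−30.5000 = 39.7500
eq1−eq2 → [16.0000  0.0000]·P = 40.0000
eq1−eq3 → [0.0000  -5.0000]·P = -10.0000
eq1−eq4 → [16.0000  -5.0000]·P = 30.0000
2×2 solve → P = (2.5000, 2.0000)
check cable 4: ‖A_4−P‖² = 15.2500 ≈ L_4² = 15.2500 ✓

(2.5000, 2.0000)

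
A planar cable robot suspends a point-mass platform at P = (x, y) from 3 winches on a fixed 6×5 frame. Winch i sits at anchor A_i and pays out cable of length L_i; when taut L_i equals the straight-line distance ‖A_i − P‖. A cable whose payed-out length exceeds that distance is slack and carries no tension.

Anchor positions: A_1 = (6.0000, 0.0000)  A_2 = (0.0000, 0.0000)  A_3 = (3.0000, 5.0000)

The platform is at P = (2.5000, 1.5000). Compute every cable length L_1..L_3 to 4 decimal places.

(3.8079, 2.9155, 3.5355)

cable 1: Δx=3.5000, Δy=-1.5000; L_1 = √(Δx²+Δy²) = 3.8079
cable 2: Δx=-2.5000, Δy=-1.5000; L_2 = √(Δx²+Δy²) = 2.9155
cable 3: Δx=0.5000, Δy=3.5000; L_3 = √(Δx²+Δy²) = 3.5355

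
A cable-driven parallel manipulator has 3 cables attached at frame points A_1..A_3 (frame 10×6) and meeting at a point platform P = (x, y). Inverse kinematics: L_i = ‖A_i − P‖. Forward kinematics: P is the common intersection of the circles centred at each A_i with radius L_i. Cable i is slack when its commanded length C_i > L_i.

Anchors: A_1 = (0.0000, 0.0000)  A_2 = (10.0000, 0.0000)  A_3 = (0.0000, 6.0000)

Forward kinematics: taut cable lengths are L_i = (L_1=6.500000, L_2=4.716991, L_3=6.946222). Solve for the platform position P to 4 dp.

(6.0000, 2.5000)

each cable: (A_i−P)·(A_i−P) = L_i²; let q_i = ‖A_i‖²−L_i²
q_1 = 0.0000+0.0000−42.2500 = -42.2500
row 1: -20.0000x + 0.0000y = -120.0000  (q_2=77.7500)
row 2: 0.0000x − 12.0000y = -30.0000  (q_3=-12.2500)
Cramer on rows 1–2 → x = 6.0000, y = 2.5000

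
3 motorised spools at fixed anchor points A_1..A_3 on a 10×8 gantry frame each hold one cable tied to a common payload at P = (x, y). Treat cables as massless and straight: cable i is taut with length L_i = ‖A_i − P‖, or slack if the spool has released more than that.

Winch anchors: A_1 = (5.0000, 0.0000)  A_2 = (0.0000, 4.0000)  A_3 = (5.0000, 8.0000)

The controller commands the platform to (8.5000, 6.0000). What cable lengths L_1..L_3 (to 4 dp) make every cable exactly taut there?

L_1: Δ = A_1−P = (-3.5000, -6.0000) → ‖Δ‖ = √48.2500 = 6.9462
L_2: Δ = A_2−P = (-8.5000, -2.0000) → ‖Δ‖ = √76.2500 = 8.7321
L_3: Δ = A_3−P = (-3.5000, 2.0000) → ‖Δ‖ = √16.2500 = 4.0311

(6.9462, 8.7321, 4.0311)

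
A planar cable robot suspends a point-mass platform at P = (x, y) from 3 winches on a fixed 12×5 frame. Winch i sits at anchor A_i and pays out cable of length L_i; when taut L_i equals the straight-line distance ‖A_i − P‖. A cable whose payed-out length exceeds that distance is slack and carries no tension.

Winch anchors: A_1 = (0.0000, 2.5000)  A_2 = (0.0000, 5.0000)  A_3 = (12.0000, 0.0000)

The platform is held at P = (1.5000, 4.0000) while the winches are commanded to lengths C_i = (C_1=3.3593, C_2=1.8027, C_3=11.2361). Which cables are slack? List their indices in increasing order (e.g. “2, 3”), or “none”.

1

cable 1: √((-1.5000)²+(-1.5000)²)=2.1213, C_1=3.3593: slack
cable 2: √((-1.5000)²+(1.0000)²)=1.8028, C_2=1.8027: taut
cable 3: √((10.5000)²+(-4.0000)²)=11.2361, C_3=11.2361: taut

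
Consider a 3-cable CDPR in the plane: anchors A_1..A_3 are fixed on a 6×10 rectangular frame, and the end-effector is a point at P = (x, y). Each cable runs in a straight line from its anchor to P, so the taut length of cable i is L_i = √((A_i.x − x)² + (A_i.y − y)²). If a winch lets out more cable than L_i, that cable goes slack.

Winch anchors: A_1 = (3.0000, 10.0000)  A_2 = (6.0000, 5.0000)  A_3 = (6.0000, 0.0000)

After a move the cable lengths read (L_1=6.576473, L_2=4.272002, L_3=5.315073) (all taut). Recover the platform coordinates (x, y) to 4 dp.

circle eqns → linear via eq_j − eq_1; set c_j = A_j·A_j − L_j²
c_1 = 9.0000+100.0000−43.2500 = 65.7500
-6.0000·x + 10.0000·y = c_1−c_2 = 23.0000
-6.0000·x + 20.0000·y = c_1−c_3 = 58.0000
solve first two rows → x=2.0000, y=3.5000

(2.0000, 3.5000)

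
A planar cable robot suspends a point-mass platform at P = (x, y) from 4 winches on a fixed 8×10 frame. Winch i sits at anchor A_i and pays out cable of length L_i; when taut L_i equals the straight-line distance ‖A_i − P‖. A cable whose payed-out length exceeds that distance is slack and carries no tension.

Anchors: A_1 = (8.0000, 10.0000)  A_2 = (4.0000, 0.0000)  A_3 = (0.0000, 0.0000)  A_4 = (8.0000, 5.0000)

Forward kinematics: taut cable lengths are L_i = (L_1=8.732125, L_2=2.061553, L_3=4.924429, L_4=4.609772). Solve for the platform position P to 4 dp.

(4.5000, 2.0000)

expand ‖A_i−P‖²=L_i² and subtract eq 1 (c_i ≔ ‖A_i‖²−L_i²)
c_1 = 64.0000+100.0000−76.2500 = 87.7500
eq1−eq2 → [8.0000  20.0000]·P = 76.0000
eq1−eq3 → [16.0000  20.0000]·P = 112.0000
eq1−eq4 → [0.0000  10.0000]·P = 20.0000
2×2 solve → P = (4.5000, 2.0000)
check cable 4: ‖A_4−P‖² = 21.2500 ≈ L_4² = 21.2500 ✓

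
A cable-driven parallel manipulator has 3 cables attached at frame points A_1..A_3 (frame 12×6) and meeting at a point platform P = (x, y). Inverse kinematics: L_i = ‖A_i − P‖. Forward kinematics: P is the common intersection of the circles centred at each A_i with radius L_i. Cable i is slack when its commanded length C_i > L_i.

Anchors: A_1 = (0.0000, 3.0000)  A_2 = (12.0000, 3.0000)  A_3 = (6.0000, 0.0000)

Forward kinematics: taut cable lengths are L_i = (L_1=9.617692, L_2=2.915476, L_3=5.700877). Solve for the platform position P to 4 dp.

(9.5000, 4.5000)

expand ‖A_i−P‖²=L_i² and subtract eq 1 (k_i ≔ ‖A_i‖²−L_i²)
k_1 = 0.0000+9.0000−92.5000 = -83.5000
eq1−eq2 → [-24.0000  0.0000]·P = -228.0000
eq1−eq3 → [-12.0000  6.0000]·P = -87.0000
2×2 solve → P = (9.5000, 4.5000)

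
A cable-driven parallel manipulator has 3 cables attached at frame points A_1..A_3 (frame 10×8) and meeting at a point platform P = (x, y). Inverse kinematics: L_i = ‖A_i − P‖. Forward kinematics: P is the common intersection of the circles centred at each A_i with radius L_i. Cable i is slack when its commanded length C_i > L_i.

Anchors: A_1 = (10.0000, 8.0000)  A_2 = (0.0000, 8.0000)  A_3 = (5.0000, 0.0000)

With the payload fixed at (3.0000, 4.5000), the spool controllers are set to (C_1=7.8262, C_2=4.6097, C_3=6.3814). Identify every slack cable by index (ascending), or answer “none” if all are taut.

cable 1: L_1 = ‖A_1−P‖ = 7.8262;  C_1 = 7.8262 → taut
cable 2: L_2 = ‖A_2−P‖ = 4.6098;  C_2 = 4.6097 → taut
cable 3: L_3 = ‖A_3−P‖ = 4.9244;  C_3 = 6.3814 → slack

3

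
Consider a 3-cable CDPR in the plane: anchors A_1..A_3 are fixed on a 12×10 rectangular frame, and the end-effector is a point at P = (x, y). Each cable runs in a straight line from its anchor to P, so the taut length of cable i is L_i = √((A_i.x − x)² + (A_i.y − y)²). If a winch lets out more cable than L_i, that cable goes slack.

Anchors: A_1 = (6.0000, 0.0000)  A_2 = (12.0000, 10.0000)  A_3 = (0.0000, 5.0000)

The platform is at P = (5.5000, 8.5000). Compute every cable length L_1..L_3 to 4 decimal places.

L_1 = √((6.0000−5.5000)² + (0.0000−8.5000)²) = 8.5147
L_2 = √((12.0000−5.5000)² + (10.0000−8.5000)²) = 6.6708
L_3 = √((0.0000−5.5000)² + (5.0000−8.5000)²) = 6.5192

(8.5147, 6.6708, 6.5192)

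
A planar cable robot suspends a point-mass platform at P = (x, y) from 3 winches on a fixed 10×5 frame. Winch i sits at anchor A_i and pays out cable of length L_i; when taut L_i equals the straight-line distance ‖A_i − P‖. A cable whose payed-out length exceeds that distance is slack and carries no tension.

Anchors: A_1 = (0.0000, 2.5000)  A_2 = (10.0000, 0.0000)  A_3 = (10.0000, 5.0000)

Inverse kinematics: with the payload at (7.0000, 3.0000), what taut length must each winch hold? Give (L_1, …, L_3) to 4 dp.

L_1 = √((0.0000−7.0000)² + (2.5000−3.0000)²) = 7.0178
L_2 = √((10.0000−7.0000)² + (0.0000−3.0000)²) = 4.2426
L_3 = √((10.0000−7.0000)² + (5.0000−3.0000)²) = 3.6056

(7.0178, 4.2426, 3.6056)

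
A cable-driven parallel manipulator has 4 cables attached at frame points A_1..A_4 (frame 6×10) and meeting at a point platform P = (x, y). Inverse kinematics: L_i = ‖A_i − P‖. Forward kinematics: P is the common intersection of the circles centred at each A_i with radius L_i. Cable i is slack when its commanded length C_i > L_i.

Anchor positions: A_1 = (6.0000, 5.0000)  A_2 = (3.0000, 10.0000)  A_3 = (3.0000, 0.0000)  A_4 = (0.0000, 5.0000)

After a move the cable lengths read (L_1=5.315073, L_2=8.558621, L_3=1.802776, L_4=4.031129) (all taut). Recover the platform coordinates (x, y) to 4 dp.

circle eqns → linear via eq_j − eq_1; set k_j = A_j·A_j − L_j²
k_1 = 36.0000+25.0000−28.2500 = 32.7500
6.0000·x − 10.0000·y = k_1−k_2 = -3.0000
6.0000·x + 10.0000·y = k_1−k_3 = 27.0000
12.0000·x + 0.0000·y = k_1−k_4 = 24.0000
solve first two rows → x=2.0000, y=1.5000
check cable 4: ‖A_4−P‖² = 16.2500 ≈ L_4² = 16.2500 ✓

(2.0000, 1.5000)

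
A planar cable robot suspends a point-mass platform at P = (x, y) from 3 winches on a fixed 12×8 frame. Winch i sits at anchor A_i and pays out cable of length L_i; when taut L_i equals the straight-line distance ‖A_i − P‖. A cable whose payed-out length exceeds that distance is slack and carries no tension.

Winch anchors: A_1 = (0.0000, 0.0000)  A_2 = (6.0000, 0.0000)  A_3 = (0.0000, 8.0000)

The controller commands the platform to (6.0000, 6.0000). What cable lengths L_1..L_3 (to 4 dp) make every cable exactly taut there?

(8.4853, 6.0000, 6.3246)

cable 1: Δx=-6.0000, Δy=-6.0000; L_1 = √(Δx²+Δy²) = 8.4853
cable 2: Δx=0.0000, Δy=-6.0000; L_2 = √(Δx²+Δy²) = 6.0000
cable 3: Δx=-6.0000, Δy=2.0000; L_3 = √(Δx²+Δy²) = 6.3246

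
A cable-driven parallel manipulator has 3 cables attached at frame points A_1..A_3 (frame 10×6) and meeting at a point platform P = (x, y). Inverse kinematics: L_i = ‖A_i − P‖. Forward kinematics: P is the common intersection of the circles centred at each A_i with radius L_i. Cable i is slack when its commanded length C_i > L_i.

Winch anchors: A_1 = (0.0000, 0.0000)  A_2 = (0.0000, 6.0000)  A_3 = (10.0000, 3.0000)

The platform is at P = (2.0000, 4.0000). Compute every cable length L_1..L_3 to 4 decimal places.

cable 1: Δx=-2.0000, Δy=-4.0000; L_1 = √(Δx²+Δy²) = 4.4721
cable 2: Δx=-2.0000, Δy=2.0000; L_2 = √(Δx²+Δy²) = 2.8284
cable 3: Δx=8.0000, Δy=-1.0000; L_3 = √(Δx²+Δy²) = 8.0623

(4.4721, 2.8284, 8.0623)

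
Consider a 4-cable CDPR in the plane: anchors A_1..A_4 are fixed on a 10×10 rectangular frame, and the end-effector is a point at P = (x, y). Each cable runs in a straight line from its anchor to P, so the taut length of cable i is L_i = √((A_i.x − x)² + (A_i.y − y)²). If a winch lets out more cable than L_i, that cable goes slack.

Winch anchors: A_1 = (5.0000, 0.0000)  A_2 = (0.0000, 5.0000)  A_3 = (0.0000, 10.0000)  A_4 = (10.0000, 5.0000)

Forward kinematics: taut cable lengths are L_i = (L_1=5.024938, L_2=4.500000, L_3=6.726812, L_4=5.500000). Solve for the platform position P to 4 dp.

(4.5000, 5.0000)

each cable: (A_i−P)·(A_i−P) = L_i²; let k_i = ‖A_i‖²−L_i²
k_1 = 25.0000+0.0000−25.2500 = -0.2500
row 1: 10.0000x − 10.0000y = -5.0000  (k_2=4.7500)
row 2: 10.0000x − 20.0000y = -55.0000  (k_3=54.7500)
row 3: -10.0000x − 10.0000y = -95.0000  (k_4=94.7500)
Cramer on rows 1–2 → x = 4.5000, y = 5.0000
check cable 4: ‖A_4−P‖² = 30.2500 ≈ L_4² = 30.2500 ✓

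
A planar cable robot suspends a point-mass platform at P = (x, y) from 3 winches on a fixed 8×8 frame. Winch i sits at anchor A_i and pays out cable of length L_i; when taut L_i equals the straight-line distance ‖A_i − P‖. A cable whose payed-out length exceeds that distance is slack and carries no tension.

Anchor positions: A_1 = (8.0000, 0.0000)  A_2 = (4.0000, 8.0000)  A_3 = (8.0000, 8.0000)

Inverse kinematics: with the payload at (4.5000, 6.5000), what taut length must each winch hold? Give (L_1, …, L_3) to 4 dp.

L_1 = √((8.0000−4.5000)² + (0.0000−6.5000)²) = 7.3824
L_2 = √((4.0000−4.5000)² + (8.0000−6.5000)²) = 1.5811
L_3 = √((8.0000−4.5000)² + (8.0000−6.5000)²) = 3.8079

(7.3824, 1.5811, 3.8079)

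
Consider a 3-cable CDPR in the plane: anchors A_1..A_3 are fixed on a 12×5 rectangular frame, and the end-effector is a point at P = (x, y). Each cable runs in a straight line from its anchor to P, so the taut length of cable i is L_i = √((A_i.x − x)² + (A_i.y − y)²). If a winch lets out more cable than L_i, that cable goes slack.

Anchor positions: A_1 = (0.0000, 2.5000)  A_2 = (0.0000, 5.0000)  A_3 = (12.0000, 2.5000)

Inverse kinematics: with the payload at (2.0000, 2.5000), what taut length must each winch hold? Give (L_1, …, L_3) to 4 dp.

L_1 = √((0.0000−2.0000)² + (2.5000−2.5000)²) = 2.0000
L_2 = √((0.0000−2.0000)² + (5.0000−2.5000)²) = 3.2016
L_3 = √((12.0000−2.0000)² + (2.5000−2.5000)²) = 10.0000

(2.0000, 3.2016, 10.0000)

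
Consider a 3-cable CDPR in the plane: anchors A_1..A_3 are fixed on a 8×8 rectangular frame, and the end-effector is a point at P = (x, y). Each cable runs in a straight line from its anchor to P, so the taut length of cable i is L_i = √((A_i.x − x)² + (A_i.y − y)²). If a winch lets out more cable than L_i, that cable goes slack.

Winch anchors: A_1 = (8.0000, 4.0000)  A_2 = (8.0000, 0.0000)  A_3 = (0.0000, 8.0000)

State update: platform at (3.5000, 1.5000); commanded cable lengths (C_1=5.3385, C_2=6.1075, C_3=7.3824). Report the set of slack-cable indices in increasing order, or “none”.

1, 2

cable 1: L_1 = ‖A_1−P‖ = 5.1478;  C_1 = 5.3385 → slack
cable 2: L_2 = ‖A_2−P‖ = 4.7434;  C_2 = 6.1075 → slack
cable 3: L_3 = ‖A_3−P‖ = 7.3824;  C_3 = 7.3824 → taut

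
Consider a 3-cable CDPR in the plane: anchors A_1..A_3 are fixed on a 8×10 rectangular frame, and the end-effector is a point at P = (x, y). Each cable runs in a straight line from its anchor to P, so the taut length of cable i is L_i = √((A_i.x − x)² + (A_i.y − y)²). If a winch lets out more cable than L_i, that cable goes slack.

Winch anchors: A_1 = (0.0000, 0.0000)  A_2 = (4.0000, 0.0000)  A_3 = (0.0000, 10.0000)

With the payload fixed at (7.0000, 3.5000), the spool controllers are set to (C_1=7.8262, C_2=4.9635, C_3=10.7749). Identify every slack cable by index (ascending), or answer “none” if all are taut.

2, 3

i=1: geometric 7.8262 vs commanded 7.8262 ⇒ taut
i=2: geometric 4.6098 vs commanded 4.9635 ⇒ slack
i=3: geometric 9.5525 vs commanded 10.7749 ⇒ slack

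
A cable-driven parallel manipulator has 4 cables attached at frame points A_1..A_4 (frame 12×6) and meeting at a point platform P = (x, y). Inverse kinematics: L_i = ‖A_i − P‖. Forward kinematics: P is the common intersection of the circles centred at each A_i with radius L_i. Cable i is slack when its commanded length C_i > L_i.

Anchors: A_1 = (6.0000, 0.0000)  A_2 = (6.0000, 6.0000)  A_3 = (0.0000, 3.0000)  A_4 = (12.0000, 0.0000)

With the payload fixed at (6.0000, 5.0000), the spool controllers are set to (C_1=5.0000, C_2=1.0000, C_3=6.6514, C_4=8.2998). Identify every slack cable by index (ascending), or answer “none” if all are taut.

i=1: geometric 5.0000 vs commanded 5.0000 ⇒ taut
i=2: geometric 1.0000 vs commanded 1.0000 ⇒ taut
i=3: geometric 6.3246 vs commanded 6.6514 ⇒ slack
i=4: geometric 7.8102 vs commanded 8.2998 ⇒ slack

3, 4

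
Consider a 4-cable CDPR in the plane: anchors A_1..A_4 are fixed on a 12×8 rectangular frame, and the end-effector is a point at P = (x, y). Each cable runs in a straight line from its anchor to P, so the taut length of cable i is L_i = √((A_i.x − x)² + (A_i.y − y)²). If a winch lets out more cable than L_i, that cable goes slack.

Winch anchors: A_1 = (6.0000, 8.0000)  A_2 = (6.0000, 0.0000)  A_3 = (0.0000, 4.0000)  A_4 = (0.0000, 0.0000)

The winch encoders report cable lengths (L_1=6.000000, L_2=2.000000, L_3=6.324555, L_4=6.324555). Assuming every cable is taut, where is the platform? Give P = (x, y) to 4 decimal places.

each cable: (A_i−P)·(A_i−P) = L_i²; let k_i = ‖A_i‖²−L_i²
k_1 = 36.0000+64.0000−36.0000 = 64.0000
row 1: 0.0000x + 16.0000y = 32.0000  (k_2=32.0000)
row 2: 12.0000x + 8.0000y = 88.0000  (k_3=-24.0000)
row 3: 12.0000x + 16.0000y = 104.0000  (k_4=-40.0000)
Cramer on rows 1–2 → x = 6.0000, y = 2.0000
check cable 4: ‖A_4−P‖² = 40.0000 ≈ L_4² = 40.0000 ✓

(6.0000, 2.0000)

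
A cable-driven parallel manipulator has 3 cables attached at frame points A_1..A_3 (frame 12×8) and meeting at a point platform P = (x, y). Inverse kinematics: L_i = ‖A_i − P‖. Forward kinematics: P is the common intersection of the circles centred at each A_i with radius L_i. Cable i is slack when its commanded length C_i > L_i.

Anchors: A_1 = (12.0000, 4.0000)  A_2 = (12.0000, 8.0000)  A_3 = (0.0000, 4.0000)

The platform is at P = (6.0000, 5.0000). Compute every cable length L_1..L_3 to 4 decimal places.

L_1 = √((12.0000−6.0000)² + (4.0000−5.0000)²) = 6.0828
L_2 = √((12.0000−6.0000)² + (8.0000−5.0000)²) = 6.7082
L_3 = √((0.0000−6.0000)² + (4.0000−5.0000)²) = 6.0828

(6.0828, 6.7082, 6.0828)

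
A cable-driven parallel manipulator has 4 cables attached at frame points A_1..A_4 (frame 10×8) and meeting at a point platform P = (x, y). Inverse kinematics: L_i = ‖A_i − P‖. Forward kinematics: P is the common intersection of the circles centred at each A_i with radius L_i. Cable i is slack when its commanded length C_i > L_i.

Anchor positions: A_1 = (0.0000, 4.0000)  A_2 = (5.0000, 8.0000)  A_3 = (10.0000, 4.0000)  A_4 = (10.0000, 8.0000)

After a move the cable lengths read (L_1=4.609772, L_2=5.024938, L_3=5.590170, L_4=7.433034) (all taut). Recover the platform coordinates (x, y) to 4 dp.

expand ‖A_i−P‖²=L_i² and subtract eq 1 (k_i ≔ ‖A_i‖²−L_i²)
k_1 = 0.0000+16.0000−21.2500 = -5.2500
eq1−eq2 → [-10.0000  -8.0000]·P = -69.0000
eq1−eq3 → [-20.0000  0.0000]·P = -90.0000
eq1−eq4 → [-20.0000  -8.0000]·P = -114.0000
2×2 solve → P = (4.5000, 3.0000)
check cable 4: ‖A_4−P‖² = 55.2500 ≈ L_4² = 55.2500 ✓

(4.5000, 3.0000)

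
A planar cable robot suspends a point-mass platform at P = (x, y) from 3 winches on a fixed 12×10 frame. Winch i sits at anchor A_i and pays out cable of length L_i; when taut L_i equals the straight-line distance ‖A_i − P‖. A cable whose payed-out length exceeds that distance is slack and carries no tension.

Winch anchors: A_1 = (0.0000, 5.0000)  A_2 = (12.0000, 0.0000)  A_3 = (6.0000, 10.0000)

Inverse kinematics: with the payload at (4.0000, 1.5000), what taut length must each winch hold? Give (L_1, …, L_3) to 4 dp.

(5.3151, 8.1394, 8.7321)

L_1: Δ = A_1−P = (-4.0000, 3.5000) → ‖Δ‖ = √28.2500 = 5.3151
L_2: Δ = A_2−P = (8.0000, -1.5000) → ‖Δ‖ = √66.2500 = 8.1394
L_3: Δ = A_3−P = (2.0000, 8.5000) → ‖Δ‖ = √76.2500 = 8.7321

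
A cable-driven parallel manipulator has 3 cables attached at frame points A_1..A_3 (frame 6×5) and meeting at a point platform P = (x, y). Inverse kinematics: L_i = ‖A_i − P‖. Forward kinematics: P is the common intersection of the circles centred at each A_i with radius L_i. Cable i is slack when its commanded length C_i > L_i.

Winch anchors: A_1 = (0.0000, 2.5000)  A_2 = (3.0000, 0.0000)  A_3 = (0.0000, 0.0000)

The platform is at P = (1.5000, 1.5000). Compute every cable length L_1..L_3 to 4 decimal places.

cable 1: Δx=-1.5000, Δy=1.0000; L_1 = √(Δx²+Δy²) = 1.8028
cable 2: Δx=1.5000, Δy=-1.5000; L_2 = √(Δx²+Δy²) = 2.1213
cable 3: Δx=-1.5000, Δy=-1.5000; L_3 = √(Δx²+Δy²) = 2.1213

(1.8028, 2.1213, 2.1213)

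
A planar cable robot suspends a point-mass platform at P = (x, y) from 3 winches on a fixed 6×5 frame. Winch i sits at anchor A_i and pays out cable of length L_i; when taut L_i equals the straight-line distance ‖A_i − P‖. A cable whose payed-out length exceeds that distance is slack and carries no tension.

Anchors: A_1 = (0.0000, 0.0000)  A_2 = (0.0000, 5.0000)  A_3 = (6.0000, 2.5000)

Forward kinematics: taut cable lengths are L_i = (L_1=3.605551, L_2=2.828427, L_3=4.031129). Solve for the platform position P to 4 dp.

each cable: (A_i−P)·(A_i−P) = L_i²; let q_i = ‖A_i‖²−L_i²
q_1 = 0.0000+0.0000−13.0000 = -13.0000
row 1: 0.0000x − 10.0000y = -30.0000  (q_2=17.0000)
row 2: -12.0000x − 5.0000y = -39.0000  (q_3=26.0000)
Cramer on rows 1–2 → x = 2.0000, y = 3.0000

(2.0000, 3.0000)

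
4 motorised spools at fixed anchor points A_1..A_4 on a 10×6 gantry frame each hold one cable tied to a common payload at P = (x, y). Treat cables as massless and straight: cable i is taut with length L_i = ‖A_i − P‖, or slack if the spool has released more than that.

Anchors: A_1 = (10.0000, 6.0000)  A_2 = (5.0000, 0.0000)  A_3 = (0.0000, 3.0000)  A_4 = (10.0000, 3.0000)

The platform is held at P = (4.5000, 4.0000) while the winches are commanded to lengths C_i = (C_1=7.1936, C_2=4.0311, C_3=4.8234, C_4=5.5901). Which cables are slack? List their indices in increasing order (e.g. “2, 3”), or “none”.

cable 1: L_1 = ‖A_1−P‖ = 5.8523;  C_1 = 7.1936 → slack
cable 2: L_2 = ‖A_2−P‖ = 4.0311;  C_2 = 4.0311 → taut
cable 3: L_3 = ‖A_3−P‖ = 4.6098;  C_3 = 4.8234 → slack
cable 4: L_4 = ‖A_4−P‖ = 5.5902;  C_4 = 5.5901 → taut

1, 3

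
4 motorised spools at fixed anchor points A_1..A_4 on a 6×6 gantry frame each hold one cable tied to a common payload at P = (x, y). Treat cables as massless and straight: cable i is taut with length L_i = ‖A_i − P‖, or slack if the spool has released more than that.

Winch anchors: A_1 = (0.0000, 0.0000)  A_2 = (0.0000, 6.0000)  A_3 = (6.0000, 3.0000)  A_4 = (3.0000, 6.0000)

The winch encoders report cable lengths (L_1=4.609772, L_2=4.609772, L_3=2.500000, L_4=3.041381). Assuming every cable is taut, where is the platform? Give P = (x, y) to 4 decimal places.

(3.5000, 3.0000)

circle eqns → linear via eq_j − eq_1; set k_j = A_j·A_j − L_j²
k_1 = 0.0000+0.0000−21.2500 = -21.2500
0.0000·x − 12.0000·y = k_1−k_2 = -36.0000
-12.0000·x − 6.0000·y = k_1−k_3 = -60.0000
-6.0000·x − 12.0000·y = k_1−k_4 = -57.0000
solve first two rows → x=3.5000, y=3.0000
check cable 4: ‖A_4−P‖² = 9.2500 ≈ L_4² = 9.2500 ✓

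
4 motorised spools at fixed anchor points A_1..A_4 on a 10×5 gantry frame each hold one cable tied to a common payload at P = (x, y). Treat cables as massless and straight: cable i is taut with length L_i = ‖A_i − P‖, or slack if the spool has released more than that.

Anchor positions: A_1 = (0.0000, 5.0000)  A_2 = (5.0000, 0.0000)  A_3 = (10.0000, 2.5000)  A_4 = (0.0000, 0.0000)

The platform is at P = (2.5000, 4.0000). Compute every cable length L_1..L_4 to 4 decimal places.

L_1 = √((0.0000−2.5000)² + (5.0000−4.0000)²) = 2.6926
L_2 = √((5.0000−2.5000)² + (0.0000−4.0000)²) = 4.7170
L_3 = √((10.0000−2.5000)² + (2.5000−4.0000)²) = 7.6485
L_4 = √((0.0000−2.5000)² + (0.0000−4.0000)²) = 4.7170

(2.6926, 4.7170, 7.6485, 4.7170)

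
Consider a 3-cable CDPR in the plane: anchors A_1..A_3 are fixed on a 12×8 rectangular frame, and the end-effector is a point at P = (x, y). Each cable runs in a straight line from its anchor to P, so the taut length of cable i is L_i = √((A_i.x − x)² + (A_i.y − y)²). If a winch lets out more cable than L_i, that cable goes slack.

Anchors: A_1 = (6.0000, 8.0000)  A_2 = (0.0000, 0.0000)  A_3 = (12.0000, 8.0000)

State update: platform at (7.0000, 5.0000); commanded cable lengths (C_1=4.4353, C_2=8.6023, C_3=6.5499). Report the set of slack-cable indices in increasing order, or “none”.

cable 1: L_1 = ‖A_1−P‖ = 3.1623;  C_1 = 4.4353 → slack
cable 2: L_2 = ‖A_2−P‖ = 8.6023;  C_2 = 8.6023 → taut
cable 3: L_3 = ‖A_3−P‖ = 5.8310;  C_3 = 6.5499 → slack

1, 3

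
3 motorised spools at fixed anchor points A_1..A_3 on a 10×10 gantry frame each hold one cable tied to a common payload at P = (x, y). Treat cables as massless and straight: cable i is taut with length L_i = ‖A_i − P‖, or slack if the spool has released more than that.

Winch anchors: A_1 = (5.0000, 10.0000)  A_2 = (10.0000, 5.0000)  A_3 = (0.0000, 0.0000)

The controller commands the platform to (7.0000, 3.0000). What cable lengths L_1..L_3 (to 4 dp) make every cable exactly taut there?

(7.2801, 3.6056, 7.6158)

L_1: Δ = A_1−P = (-2.0000, 7.0000) → ‖Δ‖ = √53.0000 = 7.2801
L_2: Δ = A_2−P = (3.0000, 2.0000) → ‖Δ‖ = √13.0000 = 3.6056
L_3: Δ = A_3−P = (-7.0000, -3.0000) → ‖Δ‖ = √58.0000 = 7.6158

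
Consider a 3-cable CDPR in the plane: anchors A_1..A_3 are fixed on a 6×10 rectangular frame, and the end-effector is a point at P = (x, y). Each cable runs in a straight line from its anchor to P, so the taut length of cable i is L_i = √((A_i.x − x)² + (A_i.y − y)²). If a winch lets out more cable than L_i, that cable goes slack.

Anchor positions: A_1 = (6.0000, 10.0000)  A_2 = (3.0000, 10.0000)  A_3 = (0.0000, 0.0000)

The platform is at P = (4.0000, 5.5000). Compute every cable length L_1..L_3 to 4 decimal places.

(4.9244, 4.6098, 6.8007)

L_1 = √((6.0000−4.0000)² + (10.0000−5.5000)²) = 4.9244
L_2 = √((3.0000−4.0000)² + (10.0000−5.5000)²) = 4.6098
L_3 = √((0.0000−4.0000)² + (0.0000−5.5000)²) = 6.8007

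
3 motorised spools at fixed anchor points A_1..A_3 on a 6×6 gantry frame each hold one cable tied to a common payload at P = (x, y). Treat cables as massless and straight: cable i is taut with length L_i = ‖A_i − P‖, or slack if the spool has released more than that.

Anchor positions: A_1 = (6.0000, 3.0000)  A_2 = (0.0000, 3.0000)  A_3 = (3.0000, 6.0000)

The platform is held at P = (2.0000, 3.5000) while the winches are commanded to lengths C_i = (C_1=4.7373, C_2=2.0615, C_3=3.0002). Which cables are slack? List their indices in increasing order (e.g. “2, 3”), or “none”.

cable 1: √((4.0000)²+(-0.5000)²)=4.0311, C_1=4.7373: slack
cable 2: √((-2.0000)²+(-0.5000)²)=2.0616, C_2=2.0615: taut
cable 3: √((1.0000)²+(2.5000)²)=2.6926, C_3=3.0002: slack

1, 3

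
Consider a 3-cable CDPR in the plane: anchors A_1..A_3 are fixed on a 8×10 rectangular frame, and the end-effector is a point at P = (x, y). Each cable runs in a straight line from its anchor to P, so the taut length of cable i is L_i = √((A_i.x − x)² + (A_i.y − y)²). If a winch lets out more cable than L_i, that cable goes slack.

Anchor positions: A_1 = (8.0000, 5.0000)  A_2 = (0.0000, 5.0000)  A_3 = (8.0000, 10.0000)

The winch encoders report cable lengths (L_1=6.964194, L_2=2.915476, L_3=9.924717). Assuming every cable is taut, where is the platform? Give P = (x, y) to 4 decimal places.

(1.5000, 2.5000)

circle eqns → linear via eq_j − eq_1; set q_j = A_j·A_j − L_j²
q_1 = 64.0000+25.0000−48.5000 = 40.5000
16.0000·x + 0.0000·y = q_1−q_2 = 24.0000
0.0000·x − 10.0000·y = q_1−q_3 = -25.0000
solve first two rows → x=1.5000, y=2.5000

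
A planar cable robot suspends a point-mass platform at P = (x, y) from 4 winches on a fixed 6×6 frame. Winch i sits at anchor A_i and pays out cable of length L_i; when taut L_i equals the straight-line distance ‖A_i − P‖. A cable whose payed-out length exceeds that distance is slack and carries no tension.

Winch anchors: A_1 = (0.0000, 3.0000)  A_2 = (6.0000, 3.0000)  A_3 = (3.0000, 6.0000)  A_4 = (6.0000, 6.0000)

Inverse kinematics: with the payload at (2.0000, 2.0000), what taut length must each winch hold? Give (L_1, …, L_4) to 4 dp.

(2.2361, 4.1231, 4.1231, 5.6569)

L_1 = √((0.0000−2.0000)² + (3.0000−2.0000)²) = 2.2361
L_2 = √((6.0000−2.0000)² + (3.0000−2.0000)²) = 4.1231
L_3 = √((3.0000−2.0000)² + (6.0000−2.0000)²) = 4.1231
L_4 = √((6.0000−2.0000)² + (6.0000−2.0000)²) = 5.6569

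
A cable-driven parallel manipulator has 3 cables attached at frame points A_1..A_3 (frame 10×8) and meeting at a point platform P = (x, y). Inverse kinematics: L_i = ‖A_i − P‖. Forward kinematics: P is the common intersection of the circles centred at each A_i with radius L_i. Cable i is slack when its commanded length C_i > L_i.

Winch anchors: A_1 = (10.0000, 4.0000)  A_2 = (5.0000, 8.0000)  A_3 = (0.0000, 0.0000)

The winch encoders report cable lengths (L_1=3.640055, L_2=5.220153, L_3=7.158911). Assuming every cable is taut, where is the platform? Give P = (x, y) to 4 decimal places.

(6.5000, 3.0000)

expand ‖A_i−P‖²=L_i² and subtract eq 1 (k_i ≔ ‖A_i‖²−L_i²)
k_1 = 100.0000+16.0000−13.2500 = 102.7500
eq1−eq2 → [10.0000  -8.0000]·P = 41.0000
eq1−eq3 → [20.0000  8.0000]·P = 154.0000
2×2 solve → P = (6.5000, 3.0000)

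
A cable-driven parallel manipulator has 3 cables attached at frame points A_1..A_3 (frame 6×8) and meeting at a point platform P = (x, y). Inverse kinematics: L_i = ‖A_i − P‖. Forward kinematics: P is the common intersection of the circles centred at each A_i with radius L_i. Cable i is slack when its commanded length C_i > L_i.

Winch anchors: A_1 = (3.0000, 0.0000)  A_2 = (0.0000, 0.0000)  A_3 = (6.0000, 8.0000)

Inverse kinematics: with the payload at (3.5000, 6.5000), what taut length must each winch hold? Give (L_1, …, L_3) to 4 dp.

L_1 = √((3.0000−3.5000)² + (0.0000−6.5000)²) = 6.5192
L_2 = √((0.0000−3.5000)² + (0.0000−6.5000)²) = 7.3824
L_3 = √((6.0000−3.5000)² + (8.0000−6.5000)²) = 2.9155

(6.5192, 7.3824, 2.9155)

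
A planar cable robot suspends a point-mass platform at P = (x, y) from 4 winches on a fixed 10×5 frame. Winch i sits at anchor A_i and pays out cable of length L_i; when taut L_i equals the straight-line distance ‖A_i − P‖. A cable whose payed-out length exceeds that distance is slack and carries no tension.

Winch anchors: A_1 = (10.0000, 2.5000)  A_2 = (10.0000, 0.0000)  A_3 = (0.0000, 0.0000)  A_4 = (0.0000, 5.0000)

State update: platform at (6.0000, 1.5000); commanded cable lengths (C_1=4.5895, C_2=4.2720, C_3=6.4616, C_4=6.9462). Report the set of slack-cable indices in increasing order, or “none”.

cable 1: √((4.0000)²+(1.0000)²)=4.1231, C_1=4.5895: slack
cable 2: √((4.0000)²+(-1.5000)²)=4.2720, C_2=4.2720: taut
cable 3: √((-6.0000)²+(-1.5000)²)=6.1847, C_3=6.4616: slack
cable 4: √((-6.0000)²+(3.5000)²)=6.9462, C_4=6.9462: taut

1, 3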